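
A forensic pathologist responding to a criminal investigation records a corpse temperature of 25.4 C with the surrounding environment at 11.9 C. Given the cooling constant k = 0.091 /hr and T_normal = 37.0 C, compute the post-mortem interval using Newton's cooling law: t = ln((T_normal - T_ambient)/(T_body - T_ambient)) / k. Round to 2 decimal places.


Using Newton's law of cooling:
t = ln((T_normal - T_ambient) / (T_body - T_ambient)) / k
T_normal - T_ambient = 25.1
T_body - T_ambient = 13.5
Ratio = 1.859259
ln(ratio) = 0.620178
t = 0.620178 / 0.091 = 6.82 hours

6.82


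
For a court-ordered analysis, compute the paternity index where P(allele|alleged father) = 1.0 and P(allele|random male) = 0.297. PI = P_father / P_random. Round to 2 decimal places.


Paternity Index calculation:
PI = P(allele|father) / P(allele|random)
PI = 1.0 / 0.297
PI = 3.37

3.37


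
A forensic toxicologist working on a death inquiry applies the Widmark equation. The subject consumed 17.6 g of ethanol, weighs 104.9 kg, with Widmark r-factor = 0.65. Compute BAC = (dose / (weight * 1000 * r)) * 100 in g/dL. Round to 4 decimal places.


Applying the Widmark formula:
BAC = (dose_g / (body_wt * 1000 * r)) * 100
Denominator = 104.9 * 1000 * 0.65 = 68185
BAC = (17.6 / 68185) * 100
BAC = 0.0258 g/dL

0.0258


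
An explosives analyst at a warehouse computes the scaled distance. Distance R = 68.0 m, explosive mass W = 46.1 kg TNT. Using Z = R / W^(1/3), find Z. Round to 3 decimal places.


Scaled distance calculation:
W^(1/3) = 46.1^(1/3) = 3.585642
Z = R / W^(1/3) = 68.0 / 3.585642
Z = 18.965 m/kg^(1/3)

18.965


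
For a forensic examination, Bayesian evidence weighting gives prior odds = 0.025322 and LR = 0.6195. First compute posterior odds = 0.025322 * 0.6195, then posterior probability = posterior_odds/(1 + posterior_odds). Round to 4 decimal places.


Bayesian evidence evaluation:
Posterior odds = prior_odds * LR = 0.025322 * 0.6195 = 0.01568698
Posterior probability = posterior_odds / (1 + posterior_odds)
= 0.01568698 / (1 + 0.01568698)
= 0.01568698 / 1.01568698
= 0.0154

0.0154


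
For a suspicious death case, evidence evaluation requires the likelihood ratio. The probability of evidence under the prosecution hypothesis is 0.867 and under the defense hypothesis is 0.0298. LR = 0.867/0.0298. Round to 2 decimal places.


Likelihood ratio calculation:
LR = P(E|Hp) / P(E|Hd)
LR = 0.867 / 0.0298
LR = 29.09

29.09


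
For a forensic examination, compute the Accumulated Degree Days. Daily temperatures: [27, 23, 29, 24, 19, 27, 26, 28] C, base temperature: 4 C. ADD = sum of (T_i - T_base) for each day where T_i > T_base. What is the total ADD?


Computing ADD day by day:
Day 1: max(0, 27 - 4) = 23
Day 2: max(0, 23 - 4) = 19
Day 3: max(0, 29 - 4) = 25
Day 4: max(0, 24 - 4) = 20
Day 5: max(0, 19 - 4) = 15
Day 6: max(0, 27 - 4) = 23
Day 7: max(0, 26 - 4) = 22
Day 8: max(0, 28 - 4) = 24
Total ADD = 171

171


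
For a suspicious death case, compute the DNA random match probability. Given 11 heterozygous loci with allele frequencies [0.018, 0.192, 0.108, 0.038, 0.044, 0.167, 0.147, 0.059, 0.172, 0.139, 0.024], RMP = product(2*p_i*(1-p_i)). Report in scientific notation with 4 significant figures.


Computing RMP for 11 loci:
Locus 1: 2 * 0.018 * 0.982 = 0.035352
Locus 2: 2 * 0.192 * 0.808 = 0.310272
Locus 3: 2 * 0.108 * 0.892 = 0.192672
Locus 4: 2 * 0.038 * 0.962 = 0.073112
Locus 5: 2 * 0.044 * 0.956 = 0.084128
Locus 6: 2 * 0.167 * 0.833 = 0.278222
Locus 7: 2 * 0.147 * 0.853 = 0.250782
Locus 8: 2 * 0.059 * 0.941 = 0.111038
Locus 9: 2 * 0.172 * 0.828 = 0.284832
Locus 10: 2 * 0.139 * 0.861 = 0.239358
Locus 11: 2 * 0.024 * 0.976 = 0.046848
RMP = 3.217e-10

3.217e-10


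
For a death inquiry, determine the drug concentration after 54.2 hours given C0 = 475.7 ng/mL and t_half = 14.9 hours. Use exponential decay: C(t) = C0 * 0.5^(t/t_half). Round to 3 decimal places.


Drug concentration decay:
Number of half-lives = t / t_half = 54.2 / 14.9 = 3.637584
Decay factor = 0.5^3.637584 = 0.08034856
C(t) = 475.7 * 0.08034856 = 38.222 ng/mL

38.222


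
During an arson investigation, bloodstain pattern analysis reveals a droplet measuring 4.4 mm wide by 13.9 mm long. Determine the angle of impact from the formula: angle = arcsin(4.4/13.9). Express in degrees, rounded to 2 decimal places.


Blood spatter impact angle calculation:
width / length = 4.4 / 13.9 = 0.316547
angle = arcsin(0.316547)
angle = 18.45 degrees

18.45


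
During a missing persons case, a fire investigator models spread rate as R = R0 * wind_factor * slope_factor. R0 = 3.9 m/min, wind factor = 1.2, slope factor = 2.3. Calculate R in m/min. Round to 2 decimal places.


Fire spread rate calculation:
R = R0 * wind_factor * slope_factor
= 3.9 * 1.2 * 2.3
= 4.68 * 2.3
= 10.76 m/min

10.76


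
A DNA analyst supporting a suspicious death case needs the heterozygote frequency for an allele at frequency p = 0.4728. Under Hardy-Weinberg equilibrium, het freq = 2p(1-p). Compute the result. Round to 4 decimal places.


Hardy-Weinberg heterozygote frequency:
q = 1 - p = 1 - 0.4728 = 0.5272
2pq = 2 * 0.4728 * 0.5272 = 0.4985

0.4985


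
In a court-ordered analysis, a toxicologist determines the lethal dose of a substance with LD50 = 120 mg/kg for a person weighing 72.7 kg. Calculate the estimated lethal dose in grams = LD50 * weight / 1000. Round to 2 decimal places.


Lethal dose calculation:
Lethal dose = LD50 * body_weight / 1000
= 120 * 72.7 / 1000
= 8724 / 1000
= 8.72 g

8.72


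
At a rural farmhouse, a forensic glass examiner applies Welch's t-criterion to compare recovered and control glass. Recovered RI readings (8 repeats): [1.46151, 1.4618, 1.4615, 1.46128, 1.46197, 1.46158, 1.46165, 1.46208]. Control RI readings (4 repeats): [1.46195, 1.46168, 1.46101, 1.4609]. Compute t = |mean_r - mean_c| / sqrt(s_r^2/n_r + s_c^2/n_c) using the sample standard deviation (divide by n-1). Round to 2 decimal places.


Welch's t-criterion for glass RI comparison:
Recovered mean = sum / n_r = 11.69337 / 8 = 1.4616712
Control mean = sum / n_c = 5.84554 / 4 = 1.461385
Recovered sample variance s_r^2 = 7.00125e-08
Control sample variance s_c^2 = 2.607e-07
Welch SE (unpooled) = sqrt(s_r^2/n_r + s_c^2/n_c) = sqrt(8.75156e-09 + 6.5175e-08) = sqrt(7.39266e-08) = 0.000271894
|mean_r - mean_c| = 0.00028625
t = 0.00028625 / 0.000271894 = 1.05

1.05


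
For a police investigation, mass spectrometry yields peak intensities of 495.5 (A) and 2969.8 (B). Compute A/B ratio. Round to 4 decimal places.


Spectral peak ratio:
Peak A = 495.5 counts
Peak B = 2969.8 counts
Ratio = 495.5 / 2969.8 = 0.1668

0.1668


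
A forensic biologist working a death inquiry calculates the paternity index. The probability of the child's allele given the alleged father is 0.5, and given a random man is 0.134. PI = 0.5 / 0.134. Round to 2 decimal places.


Paternity Index calculation:
PI = P(allele|father) / P(allele|random)
PI = 0.5 / 0.134
PI = 3.73

3.73


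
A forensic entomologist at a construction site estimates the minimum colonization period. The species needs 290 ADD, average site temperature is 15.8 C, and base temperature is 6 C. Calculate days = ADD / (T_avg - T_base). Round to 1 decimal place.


Insect development time:
Effective temperature = avg_temp - T_base = 15.8 - 6 = 9.8 C
Days = ADD / effective_temp = 290 / 9.8 = 29.6 days

29.6


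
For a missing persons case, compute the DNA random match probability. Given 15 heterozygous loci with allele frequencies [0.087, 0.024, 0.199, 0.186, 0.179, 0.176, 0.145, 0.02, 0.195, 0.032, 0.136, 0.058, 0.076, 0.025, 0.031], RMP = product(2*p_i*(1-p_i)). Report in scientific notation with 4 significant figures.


Computing RMP for 15 loci:
Locus 1: 2 * 0.087 * 0.913 = 0.158862
Locus 2: 2 * 0.024 * 0.976 = 0.046848
Locus 3: 2 * 0.199 * 0.801 = 0.318798
Locus 4: 2 * 0.186 * 0.814 = 0.302808
Locus 5: 2 * 0.179 * 0.821 = 0.293918
Locus 6: 2 * 0.176 * 0.824 = 0.290048
Locus 7: 2 * 0.145 * 0.855 = 0.24795
Locus 8: 2 * 0.02 * 0.98 = 0.0392
Locus 9: 2 * 0.195 * 0.805 = 0.31395
Locus 10: 2 * 0.032 * 0.968 = 0.061952
Locus 11: 2 * 0.136 * 0.864 = 0.235008
Locus 12: 2 * 0.058 * 0.942 = 0.109272
Locus 13: 2 * 0.076 * 0.924 = 0.140448
Locus 14: 2 * 0.025 * 0.975 = 0.04875
Locus 15: 2 * 0.031 * 0.969 = 0.060078
RMP = 1.223e-13

1.223e-13


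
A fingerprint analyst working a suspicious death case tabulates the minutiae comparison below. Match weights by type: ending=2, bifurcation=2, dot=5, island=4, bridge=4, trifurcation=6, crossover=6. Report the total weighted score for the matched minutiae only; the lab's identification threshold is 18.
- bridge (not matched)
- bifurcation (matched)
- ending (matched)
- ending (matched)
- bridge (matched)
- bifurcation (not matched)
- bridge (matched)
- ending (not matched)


Weighted minutiae match score:
  bridge: not matched, +0
  bifurcation: matched, +2 (running total 2)
  ending: matched, +2 (running total 4)
  ending: matched, +2 (running total 6)
  bridge: matched, +4 (running total 10)
  bifurcation: not matched, +0
  bridge: matched, +4 (running total 14)
  ending: not matched, +0
Total score = 14
Threshold = 18; verdict = inconclusive

14


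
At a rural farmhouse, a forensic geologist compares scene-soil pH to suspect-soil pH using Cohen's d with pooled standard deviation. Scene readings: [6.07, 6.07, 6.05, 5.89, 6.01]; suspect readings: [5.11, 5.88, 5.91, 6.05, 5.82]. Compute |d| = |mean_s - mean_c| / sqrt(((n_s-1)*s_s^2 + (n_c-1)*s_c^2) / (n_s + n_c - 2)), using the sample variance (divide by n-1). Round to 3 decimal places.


Pooled-variance Cohen's d for soil pH comparison:
Scene mean = 30.09 / 5 = 6.018
Suspect mean = 28.77 / 5 = 5.754
Scene sample variance s_s^2 = 0.00572
Suspect sample variance s_c^2 = 0.13673
Pooled variance = ((n_s-1)*s_s^2 + (n_c-1)*s_c^2) / (n_s + n_c - 2) = 0.071225
Pooled SD = sqrt(0.071225) = 0.26688
Mean difference = 0.264
|d| = |0.264| / 0.26688 = 0.989

0.989


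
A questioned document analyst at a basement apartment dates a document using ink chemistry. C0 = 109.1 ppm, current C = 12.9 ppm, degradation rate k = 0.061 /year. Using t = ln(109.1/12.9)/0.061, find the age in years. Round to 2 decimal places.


Document age estimation:
C0/C = 109.1 / 12.9 = 8.457364
ln(C0/C) = 2.135038
t = 2.135038 / 0.061 = 35.00 years

35.00


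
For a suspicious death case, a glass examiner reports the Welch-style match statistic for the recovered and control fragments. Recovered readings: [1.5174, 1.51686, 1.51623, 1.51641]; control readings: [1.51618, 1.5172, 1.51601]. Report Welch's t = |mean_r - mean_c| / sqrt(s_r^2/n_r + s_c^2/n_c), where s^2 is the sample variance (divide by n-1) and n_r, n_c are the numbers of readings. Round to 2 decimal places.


Welch's t-criterion for glass RI comparison:
Recovered mean = sum / n_r = 6.0669 / 4 = 1.516725
Control mean = sum / n_c = 4.54939 / 3 = 1.5164633
Recovered sample variance s_r^2 = 2.727e-07
Control sample variance s_c^2 = 4.14233e-07
Welch SE (unpooled) = sqrt(s_r^2/n_r + s_c^2/n_c) = sqrt(6.8175e-08 + 1.38078e-07) = sqrt(2.06253e-07) = 0.000454151
|mean_r - mean_c| = 0.000261667
t = 0.000261667 / 0.000454151 = 0.58

0.58


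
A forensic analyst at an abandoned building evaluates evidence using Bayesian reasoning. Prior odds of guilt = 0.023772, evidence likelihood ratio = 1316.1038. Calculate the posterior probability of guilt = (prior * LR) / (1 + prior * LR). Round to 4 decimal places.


Bayesian evidence evaluation:
Posterior odds = prior_odds * LR = 0.023772 * 1316.1038 = 31.28642
Posterior probability = posterior_odds / (1 + posterior_odds)
= 31.28642 / (1 + 31.28642)
= 31.28642 / 32.28642
= 0.9690

0.9690


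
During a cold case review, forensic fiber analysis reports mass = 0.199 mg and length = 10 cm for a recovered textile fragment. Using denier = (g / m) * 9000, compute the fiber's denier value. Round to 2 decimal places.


Denier calculation:
Mass in grams = 0.199 mg / 1000 = 0.000199 g
Length in meters = 10 cm / 100 = 0.1 m
Linear density = mass / length = 0.000199 / 0.1 = 0.00199 g/m
Denier = (g/m) * 9000 = 0.00199 * 9000 = 17.91

17.91


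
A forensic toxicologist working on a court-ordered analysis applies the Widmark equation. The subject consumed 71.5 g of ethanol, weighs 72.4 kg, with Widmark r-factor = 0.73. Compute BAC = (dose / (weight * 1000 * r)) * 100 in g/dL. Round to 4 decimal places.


Applying the Widmark formula:
BAC = (dose_g / (body_wt * 1000 * r)) * 100
Denominator = 72.4 * 1000 * 0.73 = 52852
BAC = (71.5 / 52852) * 100
BAC = 0.1353 g/dL

0.1353


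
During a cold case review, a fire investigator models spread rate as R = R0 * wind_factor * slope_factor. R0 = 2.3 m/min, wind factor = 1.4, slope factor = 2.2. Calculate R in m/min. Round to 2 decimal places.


Fire spread rate calculation:
R = R0 * wind_factor * slope_factor
= 2.3 * 1.4 * 2.2
= 3.22 * 2.2
= 7.08 m/min

7.08


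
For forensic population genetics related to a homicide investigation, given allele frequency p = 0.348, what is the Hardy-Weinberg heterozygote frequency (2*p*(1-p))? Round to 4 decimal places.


Hardy-Weinberg heterozygote frequency:
q = 1 - p = 1 - 0.348 = 0.652
2pq = 2 * 0.348 * 0.652 = 0.4538

0.4538


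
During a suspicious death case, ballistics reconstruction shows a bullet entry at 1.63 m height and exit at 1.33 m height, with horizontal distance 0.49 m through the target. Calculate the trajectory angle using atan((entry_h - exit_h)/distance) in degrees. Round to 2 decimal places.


Bullet trajectory angle:
Height difference = 1.63 - 1.33 = 0.3 m
angle = atan(0.3 / 0.49)
angle = atan(0.612245)
angle = 31.48 degrees

31.48


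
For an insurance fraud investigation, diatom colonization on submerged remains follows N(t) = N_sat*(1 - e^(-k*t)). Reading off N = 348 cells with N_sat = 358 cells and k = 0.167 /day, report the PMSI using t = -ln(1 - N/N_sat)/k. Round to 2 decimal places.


PMSI from diatom colonization curve:
N / N_sat = 348 / 358 = 0.972067
1 - N/N_sat = 0.027933
ln(1 - N/N_sat) = -3.577946
t = -ln(1 - N/N_sat) / k = -(-3.577946) / 0.167 = 21.42 days

21.42


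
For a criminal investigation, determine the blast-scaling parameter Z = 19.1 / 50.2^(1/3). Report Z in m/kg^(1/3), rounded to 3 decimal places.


Scaled distance calculation:
W^(1/3) = 50.2^(1/3) = 3.688937
Z = R / W^(1/3) = 19.1 / 3.688937
Z = 5.178 m/kg^(1/3)

5.178


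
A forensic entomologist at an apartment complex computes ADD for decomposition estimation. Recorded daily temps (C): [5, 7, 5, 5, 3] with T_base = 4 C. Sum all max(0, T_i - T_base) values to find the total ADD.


Computing ADD day by day:
Day 1: max(0, 5 - 4) = 1
Day 2: max(0, 7 - 4) = 3
Day 3: max(0, 5 - 4) = 1
Day 4: max(0, 5 - 4) = 1
Day 5: max(0, 3 - 4) = 0
Total ADD = 6

6


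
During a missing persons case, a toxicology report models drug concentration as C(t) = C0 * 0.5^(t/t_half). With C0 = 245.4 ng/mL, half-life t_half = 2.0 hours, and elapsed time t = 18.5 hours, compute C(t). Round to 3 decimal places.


Drug concentration decay:
Number of half-lives = t / t_half = 18.5 / 2.0 = 9.25
Decay factor = 0.5^9.25 = 0.00164238
C(t) = 245.4 * 0.00164238 = 0.403 ng/mL

0.403


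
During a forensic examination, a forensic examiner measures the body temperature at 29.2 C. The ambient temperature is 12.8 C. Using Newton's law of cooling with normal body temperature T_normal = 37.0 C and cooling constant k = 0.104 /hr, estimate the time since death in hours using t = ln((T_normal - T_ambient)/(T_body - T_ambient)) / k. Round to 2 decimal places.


Using Newton's law of cooling:
t = ln((T_normal - T_ambient) / (T_body - T_ambient)) / k
T_normal - T_ambient = 24.2
T_body - T_ambient = 16.4
Ratio = 1.47561
ln(ratio) = 0.389071
t = 0.389071 / 0.104 = 3.74 hours

3.74


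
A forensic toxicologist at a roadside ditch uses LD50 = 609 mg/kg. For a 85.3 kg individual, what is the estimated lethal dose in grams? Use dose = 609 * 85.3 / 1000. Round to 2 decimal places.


Lethal dose calculation:
Lethal dose = LD50 * body_weight / 1000
= 609 * 85.3 / 1000
= 51947.7 / 1000
= 51.95 g

51.95


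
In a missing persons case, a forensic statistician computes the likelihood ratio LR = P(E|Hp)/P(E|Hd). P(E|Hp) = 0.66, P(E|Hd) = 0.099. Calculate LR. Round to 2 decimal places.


Likelihood ratio calculation:
LR = P(E|Hp) / P(E|Hd)
LR = 0.66 / 0.099
LR = 6.67

6.67


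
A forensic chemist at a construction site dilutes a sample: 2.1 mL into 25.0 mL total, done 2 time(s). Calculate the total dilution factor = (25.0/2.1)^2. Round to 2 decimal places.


Dilution factor calculation:
Single dilution = V_total / V_sample = 25.0 / 2.1 ≈ 11.904762
Number of dilutions = 2
Total DF = (25.0 / 2.1)^2 (full precision, rounded at the end) = 141.72

141.72


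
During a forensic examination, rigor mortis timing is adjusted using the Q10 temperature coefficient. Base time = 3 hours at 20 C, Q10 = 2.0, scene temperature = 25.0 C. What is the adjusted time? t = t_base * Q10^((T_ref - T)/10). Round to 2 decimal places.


Rigor mortis time adjustment:
Exponent = (T_ref - T_actual) / 10 = (20 - 25.0) / 10 = -0.5
Q10 factor = 2.0^-0.5 = 0.70711
t_adjusted = 3 * 0.70711 = 2.12 hours

2.12


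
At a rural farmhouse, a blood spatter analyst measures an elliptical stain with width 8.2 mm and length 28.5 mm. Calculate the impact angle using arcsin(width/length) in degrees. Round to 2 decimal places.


Blood spatter impact angle calculation:
width / length = 8.2 / 28.5 = 0.287719
angle = arcsin(0.287719)
angle = 16.72 degrees

16.72


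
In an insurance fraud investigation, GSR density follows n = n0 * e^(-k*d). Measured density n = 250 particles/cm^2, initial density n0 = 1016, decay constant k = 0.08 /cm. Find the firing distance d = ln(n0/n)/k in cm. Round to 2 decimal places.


GSR distance calculation:
n0/n = 1016 / 250 = 4.064
ln(n0/n) = 1.402168
d = 1.402168 / 0.08 = 17.53 cm

17.53


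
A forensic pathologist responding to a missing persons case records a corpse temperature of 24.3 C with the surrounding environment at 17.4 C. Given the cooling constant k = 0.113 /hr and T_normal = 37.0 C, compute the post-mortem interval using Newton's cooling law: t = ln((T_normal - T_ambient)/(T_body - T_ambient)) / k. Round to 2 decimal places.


Using Newton's law of cooling:
t = ln((T_normal - T_ambient) / (T_body - T_ambient)) / k
T_normal - T_ambient = 19.6
T_body - T_ambient = 6.9
Ratio = 2.84058
ln(ratio) = 1.044008
t = 1.044008 / 0.113 = 9.24 hours

9.24


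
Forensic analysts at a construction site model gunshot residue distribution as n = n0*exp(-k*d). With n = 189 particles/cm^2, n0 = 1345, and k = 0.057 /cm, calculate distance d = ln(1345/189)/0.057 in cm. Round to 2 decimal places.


GSR distance calculation:
n0/n = 1345 / 189 = 7.116402
ln(n0/n) = 1.962402
d = 1.962402 / 0.057 = 34.43 cm

34.43


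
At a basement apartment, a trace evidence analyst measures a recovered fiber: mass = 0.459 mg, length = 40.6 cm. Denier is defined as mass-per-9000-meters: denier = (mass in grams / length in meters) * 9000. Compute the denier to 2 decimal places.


Denier calculation:
Mass in grams = 0.459 mg / 1000 = 0.000459 g
Length in meters = 40.6 cm / 100 = 0.406 m
Linear density = mass / length = 0.000459 / 0.406 = 0.00113054 g/m
Denier = (g/m) * 9000 = 0.00113054 * 9000 = 10.17

10.17


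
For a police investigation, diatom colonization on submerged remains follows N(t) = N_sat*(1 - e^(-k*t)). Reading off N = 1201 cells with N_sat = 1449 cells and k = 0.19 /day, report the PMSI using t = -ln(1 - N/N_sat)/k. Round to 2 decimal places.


PMSI from diatom colonization curve:
N / N_sat = 1201 / 1449 = 0.828847
1 - N/N_sat = 0.171153
ln(1 - N/N_sat) = -1.765197
t = -ln(1 - N/N_sat) / k = -(-1.765197) / 0.19 = 9.29 days

9.29


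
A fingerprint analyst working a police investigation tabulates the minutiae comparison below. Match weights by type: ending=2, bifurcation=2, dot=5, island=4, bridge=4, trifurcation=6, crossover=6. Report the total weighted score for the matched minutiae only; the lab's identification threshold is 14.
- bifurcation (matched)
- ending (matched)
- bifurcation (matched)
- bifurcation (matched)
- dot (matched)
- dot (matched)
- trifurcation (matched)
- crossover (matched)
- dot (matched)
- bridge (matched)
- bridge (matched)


Weighted minutiae match score:
  bifurcation: matched, +2 (running total 2)
  ending: matched, +2 (running total 4)
  bifurcation: matched, +2 (running total 6)
  bifurcation: matched, +2 (running total 8)
  dot: matched, +5 (running total 13)
  dot: matched, +5 (running total 18)
  trifurcation: matched, +6 (running total 24)
  crossover: matched, +6 (running total 30)
  dot: matched, +5 (running total 35)
  bridge: matched, +4 (running total 39)
  bridge: matched, +4 (running total 43)
Total score = 43
Threshold = 14; verdict = identification

43


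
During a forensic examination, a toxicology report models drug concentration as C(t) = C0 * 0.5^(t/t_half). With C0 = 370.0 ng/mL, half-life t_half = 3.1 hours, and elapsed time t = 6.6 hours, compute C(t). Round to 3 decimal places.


Drug concentration decay:
Number of half-lives = t / t_half = 6.6 / 3.1 = 2.129032
Decay factor = 0.5^2.129032 = 0.2286112
C(t) = 370.0 * 0.2286112 = 84.586 ng/mL

84.586


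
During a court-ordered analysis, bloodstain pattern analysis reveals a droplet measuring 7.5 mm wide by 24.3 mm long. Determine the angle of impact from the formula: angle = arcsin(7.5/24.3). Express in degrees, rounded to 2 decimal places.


Blood spatter impact angle calculation:
width / length = 7.5 / 24.3 = 0.308642
angle = arcsin(0.308642)
angle = 17.98 degrees

17.98


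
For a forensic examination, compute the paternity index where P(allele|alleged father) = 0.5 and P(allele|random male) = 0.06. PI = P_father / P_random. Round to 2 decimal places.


Paternity Index calculation:
PI = P(allele|father) / P(allele|random)
PI = 0.5 / 0.06
PI = 8.33

8.33


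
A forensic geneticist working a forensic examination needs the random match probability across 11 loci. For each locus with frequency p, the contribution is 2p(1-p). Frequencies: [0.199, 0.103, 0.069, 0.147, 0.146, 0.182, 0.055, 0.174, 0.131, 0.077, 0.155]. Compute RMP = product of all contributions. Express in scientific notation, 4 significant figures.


Computing RMP for 11 loci:
Locus 1: 2 * 0.199 * 0.801 = 0.318798
Locus 2: 2 * 0.103 * 0.897 = 0.184782
Locus 3: 2 * 0.069 * 0.931 = 0.128478
Locus 4: 2 * 0.147 * 0.853 = 0.250782
Locus 5: 2 * 0.146 * 0.854 = 0.249368
Locus 6: 2 * 0.182 * 0.818 = 0.297752
Locus 7: 2 * 0.055 * 0.945 = 0.10395
Locus 8: 2 * 0.174 * 0.826 = 0.287448
Locus 9: 2 * 0.131 * 0.869 = 0.227678
Locus 10: 2 * 0.077 * 0.923 = 0.142142
Locus 11: 2 * 0.155 * 0.845 = 0.26195
RMP = 3.570e-08

3.570e-08


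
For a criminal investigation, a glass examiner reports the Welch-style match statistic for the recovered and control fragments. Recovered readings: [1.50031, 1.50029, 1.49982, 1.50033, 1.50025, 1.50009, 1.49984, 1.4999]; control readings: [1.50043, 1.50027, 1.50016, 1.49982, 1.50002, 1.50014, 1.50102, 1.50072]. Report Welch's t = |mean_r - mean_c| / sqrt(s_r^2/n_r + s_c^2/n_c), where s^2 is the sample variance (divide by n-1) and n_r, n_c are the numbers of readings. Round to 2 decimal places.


Welch's t-criterion for glass RI comparison:
Recovered mean = sum / n_r = 12.00083 / 8 = 1.5001038
Control mean = sum / n_c = 12.00258 / 8 = 1.5003225
Recovered sample variance s_r^2 = 4.87982e-08
Control sample variance s_c^2 = 1.51793e-07
Welch SE (unpooled) = sqrt(s_r^2/n_r + s_c^2/n_c) = sqrt(6.09978e-09 + 1.89741e-08) = sqrt(2.50739e-08) = 0.000158347
|mean_r - mean_c| = 0.00021875
t = 0.00021875 / 0.000158347 = 1.38

1.38


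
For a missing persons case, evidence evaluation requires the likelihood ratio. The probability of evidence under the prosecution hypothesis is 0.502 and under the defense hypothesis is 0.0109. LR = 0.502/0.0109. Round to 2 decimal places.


Likelihood ratio calculation:
LR = P(E|Hp) / P(E|Hd)
LR = 0.502 / 0.0109
LR = 46.06

46.06


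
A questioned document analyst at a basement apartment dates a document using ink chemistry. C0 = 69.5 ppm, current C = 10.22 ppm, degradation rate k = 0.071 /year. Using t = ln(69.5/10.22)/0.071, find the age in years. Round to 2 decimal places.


Document age estimation:
C0/C = 69.5 / 10.22 = 6.800391
ln(C0/C) = 1.91698
t = 1.91698 / 0.071 = 27.00 years

27.00


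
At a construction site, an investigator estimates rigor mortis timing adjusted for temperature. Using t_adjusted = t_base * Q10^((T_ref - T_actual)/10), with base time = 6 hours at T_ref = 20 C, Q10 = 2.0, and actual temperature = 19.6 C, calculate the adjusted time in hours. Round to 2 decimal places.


Rigor mortis time adjustment:
Exponent = (T_ref - T_actual) / 10 = (20 - 19.6) / 10 = 0.04
Q10 factor = 2.0^0.04 = 1.02811
t_adjusted = 6 * 1.02811 = 6.17 hours

6.17


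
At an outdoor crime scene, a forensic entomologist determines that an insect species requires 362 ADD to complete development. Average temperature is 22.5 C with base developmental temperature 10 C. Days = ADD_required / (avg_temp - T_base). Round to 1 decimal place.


Insect development time:
Effective temperature = avg_temp - T_base = 22.5 - 10 = 12.5 C
Days = ADD / effective_temp = 362 / 12.5 = 29.0 days

29.0


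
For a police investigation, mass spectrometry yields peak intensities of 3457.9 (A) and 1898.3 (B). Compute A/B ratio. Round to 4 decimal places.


Spectral peak ratio:
Peak A = 3457.9 counts
Peak B = 1898.3 counts
Ratio = 3457.9 / 1898.3 = 1.8216

1.8216


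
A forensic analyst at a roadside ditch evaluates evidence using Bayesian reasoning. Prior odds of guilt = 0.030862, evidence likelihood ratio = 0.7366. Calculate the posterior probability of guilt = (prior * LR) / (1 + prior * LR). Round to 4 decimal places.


Bayesian evidence evaluation:
Posterior odds = prior_odds * LR = 0.030862 * 0.7366 = 0.02273295
Posterior probability = posterior_odds / (1 + posterior_odds)
= 0.02273295 / (1 + 0.02273295)
= 0.02273295 / 1.02273295
= 0.0222

0.0222


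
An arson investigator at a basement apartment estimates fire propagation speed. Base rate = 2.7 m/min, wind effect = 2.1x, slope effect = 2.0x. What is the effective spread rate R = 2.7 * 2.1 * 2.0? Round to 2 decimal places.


Fire spread rate calculation:
R = R0 * wind_factor * slope_factor
= 2.7 * 2.1 * 2.0
= 5.67 * 2.0
= 11.34 m/min

11.34


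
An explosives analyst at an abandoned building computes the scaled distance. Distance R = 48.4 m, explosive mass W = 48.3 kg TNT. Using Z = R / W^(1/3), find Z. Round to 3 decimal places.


Scaled distance calculation:
W^(1/3) = 48.3^(1/3) = 3.641797
Z = R / W^(1/3) = 48.4 / 3.641797
Z = 13.290 m/kg^(1/3)

13.290


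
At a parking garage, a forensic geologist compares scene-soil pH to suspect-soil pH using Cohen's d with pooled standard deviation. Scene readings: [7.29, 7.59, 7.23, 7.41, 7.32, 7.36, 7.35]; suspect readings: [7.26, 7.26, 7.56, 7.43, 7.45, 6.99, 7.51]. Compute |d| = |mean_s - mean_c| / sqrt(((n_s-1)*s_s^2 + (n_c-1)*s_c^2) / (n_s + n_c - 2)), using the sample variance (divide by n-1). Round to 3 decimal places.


Pooled-variance Cohen's d for soil pH comparison:
Scene mean = 51.55 / 7 = 7.364286
Suspect mean = 51.46 / 7 = 7.351429
Scene sample variance s_s^2 = 0.013129
Suspect sample variance s_c^2 = 0.038648
Pooled variance = ((n_s-1)*s_s^2 + (n_c-1)*s_c^2) / (n_s + n_c - 2) = 0.025888
Pooled SD = sqrt(0.025888) = 0.160897
Mean difference = 0.012857
|d| = |0.012857| / 0.160897 = 0.080

0.080


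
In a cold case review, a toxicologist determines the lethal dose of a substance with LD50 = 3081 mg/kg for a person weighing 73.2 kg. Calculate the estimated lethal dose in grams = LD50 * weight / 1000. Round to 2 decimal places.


Lethal dose calculation:
Lethal dose = LD50 * body_weight / 1000
= 3081 * 73.2 / 1000
= 225529.2 / 1000
= 225.53 g

225.53


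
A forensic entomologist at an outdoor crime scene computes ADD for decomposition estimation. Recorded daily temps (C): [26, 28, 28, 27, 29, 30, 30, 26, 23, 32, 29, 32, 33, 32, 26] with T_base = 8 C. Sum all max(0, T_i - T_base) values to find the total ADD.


Computing ADD day by day:
Day 1: max(0, 26 - 8) = 18
Day 2: max(0, 28 - 8) = 20
Day 3: max(0, 28 - 8) = 20
Day 4: max(0, 27 - 8) = 19
Day 5: max(0, 29 - 8) = 21
Day 6: max(0, 30 - 8) = 22
Day 7: max(0, 30 - 8) = 22
Day 8: max(0, 26 - 8) = 18
Day 9: max(0, 23 - 8) = 15
Day 10: max(0, 32 - 8) = 24
Day 11: max(0, 29 - 8) = 21
Day 12: max(0, 32 - 8) = 24
Day 13: max(0, 33 - 8) = 25
Day 14: max(0, 32 - 8) = 24
Day 15: max(0, 26 - 8) = 18
Total ADD = 311

311


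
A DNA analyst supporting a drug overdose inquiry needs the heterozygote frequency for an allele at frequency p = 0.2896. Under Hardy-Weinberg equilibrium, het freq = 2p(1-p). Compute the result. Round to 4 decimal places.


Hardy-Weinberg heterozygote frequency:
q = 1 - p = 1 - 0.2896 = 0.7104
2pq = 2 * 0.2896 * 0.7104 = 0.4115

0.4115


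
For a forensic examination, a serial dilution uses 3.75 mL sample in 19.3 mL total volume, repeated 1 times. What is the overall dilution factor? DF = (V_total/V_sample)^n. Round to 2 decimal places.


Dilution factor calculation:
Single dilution = V_total / V_sample = 19.3 / 3.75 ≈ 5.146667
Number of dilutions = 1
Total DF = (19.3 / 3.75)^1 (full precision, rounded at the end) = 5.15

5.15


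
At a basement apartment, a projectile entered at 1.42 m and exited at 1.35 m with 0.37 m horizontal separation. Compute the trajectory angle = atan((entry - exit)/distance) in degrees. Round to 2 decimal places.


Bullet trajectory angle:
Height difference = 1.42 - 1.35 = 0.07 m
angle = atan(0.07 / 0.37)
angle = atan(0.189189)
angle = 10.71 degrees

10.71


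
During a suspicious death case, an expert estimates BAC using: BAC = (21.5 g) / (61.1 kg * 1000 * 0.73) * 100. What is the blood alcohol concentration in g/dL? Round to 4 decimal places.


Applying the Widmark formula:
BAC = (dose_g / (body_wt * 1000 * r)) * 100
Denominator = 61.1 * 1000 * 0.73 = 44603
BAC = (21.5 / 44603) * 100
BAC = 0.0482 g/dL

0.0482


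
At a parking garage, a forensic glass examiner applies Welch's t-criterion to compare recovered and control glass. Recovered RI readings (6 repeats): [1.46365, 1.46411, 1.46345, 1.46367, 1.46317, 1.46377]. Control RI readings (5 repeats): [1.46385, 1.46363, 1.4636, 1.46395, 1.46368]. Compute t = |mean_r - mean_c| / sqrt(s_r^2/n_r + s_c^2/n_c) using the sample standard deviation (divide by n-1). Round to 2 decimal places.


Welch's t-criterion for glass RI comparison:
Recovered mean = sum / n_r = 8.78182 / 6 = 1.4636367
Control mean = sum / n_c = 7.31871 / 5 = 1.463742
Recovered sample variance s_r^2 = 9.91467e-08
Control sample variance s_c^2 = 2.287e-08
Welch SE (unpooled) = sqrt(s_r^2/n_r + s_c^2/n_c) = sqrt(1.65244e-08 + 4.574e-09) = sqrt(2.10984e-08) = 0.000145253
|mean_r - mean_c| = 0.000105333
t = 0.000105333 / 0.000145253 = 0.73

0.73


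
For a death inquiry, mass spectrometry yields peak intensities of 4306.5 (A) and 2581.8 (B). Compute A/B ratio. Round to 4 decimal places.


Spectral peak ratio:
Peak A = 4306.5 counts
Peak B = 2581.8 counts
Ratio = 4306.5 / 2581.8 = 1.6680

1.6680


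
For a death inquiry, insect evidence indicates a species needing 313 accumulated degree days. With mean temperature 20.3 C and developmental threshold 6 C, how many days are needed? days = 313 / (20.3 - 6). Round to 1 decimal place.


Insect development time:
Effective temperature = avg_temp - T_base = 20.3 - 6 = 14.3 C
Days = ADD / effective_temp = 313 / 14.3 = 21.9 days

21.9


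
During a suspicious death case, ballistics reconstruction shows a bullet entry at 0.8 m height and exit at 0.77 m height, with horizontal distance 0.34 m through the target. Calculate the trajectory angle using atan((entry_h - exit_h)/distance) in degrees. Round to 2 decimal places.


Bullet trajectory angle:
Height difference = 0.8 - 0.77 = 0.03 m
angle = atan(0.03 / 0.34)
angle = atan(0.088235)
angle = 5.04 degrees

5.04


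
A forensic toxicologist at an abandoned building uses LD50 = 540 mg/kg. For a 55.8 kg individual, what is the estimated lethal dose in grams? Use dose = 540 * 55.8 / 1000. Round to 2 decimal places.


Lethal dose calculation:
Lethal dose = LD50 * body_weight / 1000
= 540 * 55.8 / 1000
= 30132 / 1000
= 30.13 g

30.13


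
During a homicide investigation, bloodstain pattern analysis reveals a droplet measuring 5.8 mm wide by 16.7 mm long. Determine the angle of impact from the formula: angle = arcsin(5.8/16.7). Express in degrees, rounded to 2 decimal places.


Blood spatter impact angle calculation:
width / length = 5.8 / 16.7 = 0.347305
angle = arcsin(0.347305)
angle = 20.32 degrees

20.32


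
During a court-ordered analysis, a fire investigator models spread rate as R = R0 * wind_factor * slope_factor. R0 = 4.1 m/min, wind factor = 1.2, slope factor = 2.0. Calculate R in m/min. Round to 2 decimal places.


Fire spread rate calculation:
R = R0 * wind_factor * slope_factor
= 4.1 * 1.2 * 2.0
= 4.92 * 2.0
= 9.84 m/min

9.84


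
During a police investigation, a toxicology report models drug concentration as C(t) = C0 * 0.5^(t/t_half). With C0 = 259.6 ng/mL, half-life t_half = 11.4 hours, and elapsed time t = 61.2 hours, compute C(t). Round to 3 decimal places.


Drug concentration decay:
Number of half-lives = t / t_half = 61.2 / 11.4 = 5.368421
Decay factor = 0.5^5.368421 = 0.02420718
C(t) = 259.6 * 0.02420718 = 6.284 ng/mL

6.284


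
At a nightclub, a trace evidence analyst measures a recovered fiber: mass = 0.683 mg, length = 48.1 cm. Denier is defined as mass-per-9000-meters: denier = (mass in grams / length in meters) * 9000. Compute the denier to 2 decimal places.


Denier calculation:
Mass in grams = 0.683 mg / 1000 = 0.000683 g
Length in meters = 48.1 cm / 100 = 0.481 m
Linear density = mass / length = 0.000683 / 0.481 = 0.00141996 g/m
Denier = (g/m) * 9000 = 0.00141996 * 9000 = 12.78

12.78


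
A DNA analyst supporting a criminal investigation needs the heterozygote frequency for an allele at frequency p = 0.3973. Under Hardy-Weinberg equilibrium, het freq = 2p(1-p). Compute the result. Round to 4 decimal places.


Hardy-Weinberg heterozygote frequency:
q = 1 - p = 1 - 0.3973 = 0.6027
2pq = 2 * 0.3973 * 0.6027 = 0.4789

0.4789


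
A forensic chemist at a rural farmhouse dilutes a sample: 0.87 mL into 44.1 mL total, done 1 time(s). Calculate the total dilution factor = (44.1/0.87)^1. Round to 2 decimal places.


Dilution factor calculation:
Single dilution = V_total / V_sample = 44.1 / 0.87 ≈ 50.689655
Number of dilutions = 1
Total DF = (44.1 / 0.87)^1 (full precision, rounded at the end) = 50.69

50.69


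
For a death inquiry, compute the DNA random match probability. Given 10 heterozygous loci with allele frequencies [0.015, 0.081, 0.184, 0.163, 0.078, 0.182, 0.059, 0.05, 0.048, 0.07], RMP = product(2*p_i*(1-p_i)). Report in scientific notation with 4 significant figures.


Computing RMP for 10 loci:
Locus 1: 2 * 0.015 * 0.985 = 0.02955
Locus 2: 2 * 0.081 * 0.919 = 0.148878
Locus 3: 2 * 0.184 * 0.816 = 0.300288
Locus 4: 2 * 0.163 * 0.837 = 0.272862
Locus 5: 2 * 0.078 * 0.922 = 0.143832
Locus 6: 2 * 0.182 * 0.818 = 0.297752
Locus 7: 2 * 0.059 * 0.941 = 0.111038
Locus 8: 2 * 0.05 * 0.95 = 0.095
Locus 9: 2 * 0.048 * 0.952 = 0.091392
Locus 10: 2 * 0.07 * 0.93 = 0.1302
RMP = 1.938e-09

1.938e-09


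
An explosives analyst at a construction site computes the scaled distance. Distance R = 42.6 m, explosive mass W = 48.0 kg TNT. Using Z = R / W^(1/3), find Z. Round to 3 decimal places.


Scaled distance calculation:
W^(1/3) = 48.0^(1/3) = 3.634241
Z = R / W^(1/3) = 42.6 / 3.634241
Z = 11.722 m/kg^(1/3)

11.722


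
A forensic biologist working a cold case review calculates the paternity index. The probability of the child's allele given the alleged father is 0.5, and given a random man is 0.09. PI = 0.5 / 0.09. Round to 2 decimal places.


Paternity Index calculation:
PI = P(allele|father) / P(allele|random)
PI = 0.5 / 0.09
PI = 5.56

5.56


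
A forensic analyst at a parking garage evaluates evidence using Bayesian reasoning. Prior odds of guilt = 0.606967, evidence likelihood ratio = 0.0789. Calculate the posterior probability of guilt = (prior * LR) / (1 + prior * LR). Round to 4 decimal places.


Bayesian evidence evaluation:
Posterior odds = prior_odds * LR = 0.606967 * 0.0789 = 0.0478897
Posterior probability = posterior_odds / (1 + posterior_odds)
= 0.0478897 / (1 + 0.0478897)
= 0.0478897 / 1.0478897
= 0.0457

0.0457


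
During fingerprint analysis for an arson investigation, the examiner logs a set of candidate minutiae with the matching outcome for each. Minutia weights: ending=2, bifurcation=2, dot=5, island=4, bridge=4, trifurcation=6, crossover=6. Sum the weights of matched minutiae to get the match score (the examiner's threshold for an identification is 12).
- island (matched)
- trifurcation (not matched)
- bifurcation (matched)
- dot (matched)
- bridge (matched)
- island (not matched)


Weighted minutiae match score:
  island: matched, +4 (running total 4)
  trifurcation: not matched, +0
  bifurcation: matched, +2 (running total 6)
  dot: matched, +5 (running total 11)
  bridge: matched, +4 (running total 15)
  island: not matched, +0
Total score = 15
Threshold = 12; verdict = identification

15


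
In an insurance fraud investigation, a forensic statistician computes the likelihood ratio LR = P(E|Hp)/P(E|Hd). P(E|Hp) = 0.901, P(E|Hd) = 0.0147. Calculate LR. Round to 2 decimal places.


Likelihood ratio calculation:
LR = P(E|Hp) / P(E|Hd)
LR = 0.901 / 0.0147
LR = 61.29

61.29


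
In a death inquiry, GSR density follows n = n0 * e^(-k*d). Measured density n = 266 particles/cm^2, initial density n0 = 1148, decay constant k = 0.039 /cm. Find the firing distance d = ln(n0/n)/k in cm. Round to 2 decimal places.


GSR distance calculation:
n0/n = 1148 / 266 = 4.315789
ln(n0/n) = 1.46228
d = 1.46228 / 0.039 = 37.49 cm

37.49


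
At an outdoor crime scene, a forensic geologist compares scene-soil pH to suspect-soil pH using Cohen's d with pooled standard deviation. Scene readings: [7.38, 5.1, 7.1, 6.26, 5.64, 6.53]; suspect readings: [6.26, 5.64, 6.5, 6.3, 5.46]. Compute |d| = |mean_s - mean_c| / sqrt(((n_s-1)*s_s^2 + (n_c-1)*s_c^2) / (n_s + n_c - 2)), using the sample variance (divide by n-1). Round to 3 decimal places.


Pooled-variance Cohen's d for soil pH comparison:
Scene mean = 38.01 / 6 = 6.335
Suspect mean = 30.16 / 5 = 6.032
Scene sample variance s_s^2 = 0.74583
Suspect sample variance s_c^2 = 0.20592
Pooled variance = ((n_s-1)*s_s^2 + (n_c-1)*s_c^2) / (n_s + n_c - 2) = 0.50587
Pooled SD = sqrt(0.50587) = 0.711245
Mean difference = 0.303
|d| = |0.303| / 0.711245 = 0.426

0.426


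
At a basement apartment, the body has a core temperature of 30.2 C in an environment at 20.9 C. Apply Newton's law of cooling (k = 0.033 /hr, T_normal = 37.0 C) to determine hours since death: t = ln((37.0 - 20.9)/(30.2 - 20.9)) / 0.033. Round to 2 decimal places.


Using Newton's law of cooling:
t = ln((T_normal - T_ambient) / (T_body - T_ambient)) / k
T_normal - T_ambient = 16.1
T_body - T_ambient = 9.3
Ratio = 1.731183
ln(ratio) = 0.548805
t = 0.548805 / 0.033 = 16.63 hours

16.63


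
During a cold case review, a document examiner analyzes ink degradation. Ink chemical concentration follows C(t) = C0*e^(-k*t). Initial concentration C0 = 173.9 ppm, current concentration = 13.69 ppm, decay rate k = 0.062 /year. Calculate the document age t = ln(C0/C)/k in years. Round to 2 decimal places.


Document age estimation:
C0/C = 173.9 / 13.69 = 12.702703
ln(C0/C) = 2.541815
t = 2.541815 / 0.062 = 41.00 years

41.00


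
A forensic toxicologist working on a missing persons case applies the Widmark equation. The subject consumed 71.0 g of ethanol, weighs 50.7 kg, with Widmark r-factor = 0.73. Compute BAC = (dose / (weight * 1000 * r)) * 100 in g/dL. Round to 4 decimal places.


Applying the Widmark formula:
BAC = (dose_g / (body_wt * 1000 * r)) * 100
Denominator = 50.7 * 1000 * 0.73 = 37011
BAC = (71.0 / 37011) * 100
BAC = 0.1918 g/dL

0.1918
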